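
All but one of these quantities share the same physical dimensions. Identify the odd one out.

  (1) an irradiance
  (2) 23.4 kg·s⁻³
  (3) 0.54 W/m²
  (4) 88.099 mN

Work out the base dimensions of each:
  (1) [irradiance] = kg·s⁻³
  (2) kg·s⁻³
  (3) W·m⁻² = J·s⁻¹·m⁻² = kg·s⁻³
  (4) N = kg·m·s⁻²
All reduce to kg·s⁻³ except (4), which is kg·m·s⁻².

(4)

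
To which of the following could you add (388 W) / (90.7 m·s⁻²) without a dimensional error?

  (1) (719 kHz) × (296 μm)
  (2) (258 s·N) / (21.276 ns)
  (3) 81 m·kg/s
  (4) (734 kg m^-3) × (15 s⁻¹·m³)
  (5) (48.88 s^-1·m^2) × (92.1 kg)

Reference: [kg·m²·s⁻³] / [m·s⁻²] = kg·m·s⁻¹.
Each option:
  (1) [s⁻¹] · [m] = m·s⁻¹
  (2) [kg·m·s⁻¹] / [s] = kg·m·s⁻²
  (3) kg·m·s⁻¹  ← same
  (4) [kg·m⁻³] · [m³·s⁻¹] = kg·s⁻¹
  (5) [m²·s⁻¹] · [kg] = kg·m²·s⁻¹
Only (3) matches kg·m·s⁻¹.

(3)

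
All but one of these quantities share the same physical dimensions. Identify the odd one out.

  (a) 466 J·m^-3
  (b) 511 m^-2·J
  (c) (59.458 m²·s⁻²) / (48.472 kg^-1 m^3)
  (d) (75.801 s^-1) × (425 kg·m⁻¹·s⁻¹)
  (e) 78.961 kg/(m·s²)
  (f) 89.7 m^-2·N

In SI base units:
  (a) J·m⁻³ = N·m·m⁻³ = kg·m⁻¹·s⁻²
  (b) J·m⁻² = N·m·m⁻² = kg·s⁻²
  (c) [m²·s⁻²] / [kg⁻¹·m³] = kg·m⁻¹·s⁻²
  (d) [s⁻¹] · [kg·m⁻¹·s⁻¹] = kg·m⁻¹·s⁻²
  (e) kg·m⁻¹·s⁻²
  (f) N·m⁻² = kg·m·s⁻²·m⁻² = kg·m⁻¹·s⁻²
All reduce to kg·m⁻¹·s⁻² except (b), which is kg·s⁻².

(b)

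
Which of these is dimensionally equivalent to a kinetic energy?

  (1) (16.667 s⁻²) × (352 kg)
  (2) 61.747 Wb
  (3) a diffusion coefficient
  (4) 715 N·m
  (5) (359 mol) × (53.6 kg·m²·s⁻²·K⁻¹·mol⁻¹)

(4)

Reference: [kinetic energy] = kg·m²·s⁻².
Each option:
  (1) [s⁻²] · [kg] = kg·s⁻²
  (2) Wb = V·s = kg·m²·s⁻²·A⁻¹
  (3) [diffusion coefficient] = m²·s⁻¹
  (4) N·m = kg·m·s⁻²·m = kg·m²·s⁻²  ← same
  (5) [mol] · [kg·m²·s⁻²·K⁻¹·mol⁻¹] = kg·m²·s⁻²·K⁻¹
Only (4) matches kg·m²·s⁻².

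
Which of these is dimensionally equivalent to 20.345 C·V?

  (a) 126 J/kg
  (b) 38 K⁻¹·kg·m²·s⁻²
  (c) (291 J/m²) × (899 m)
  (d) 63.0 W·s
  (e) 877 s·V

(d)

Reference: C·V = s·A·J·C⁻¹ = kg·m²·s⁻².
Each option:
  (a) J·kg⁻¹ = N·m·kg⁻¹ = m²·s⁻²
  (b) kg·m²·s⁻²·K⁻¹
  (c) [kg·s⁻²] · [m] = kg·m·s⁻²
  (d) W·s = J·s⁻¹·s = kg·m²·s⁻²  ← same
  (e) V·s = J·C⁻¹·s = kg·m²·s⁻²·A⁻¹
Only (d) matches kg·m²·s⁻².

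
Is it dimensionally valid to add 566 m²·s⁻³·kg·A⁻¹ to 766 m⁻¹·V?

Reduce each to base SI dimensions:
  566 m²·s⁻³·kg·A⁻¹:  kg·m²·s⁻³·A⁻¹
  766 m⁻¹·V:  V·m⁻¹ = J·C⁻¹·m⁻¹ = kg·m·s⁻³·A⁻¹
kg·m²·s⁻³·A⁻¹ ≠ kg·m·s⁻³·A⁻¹, so they cannot be added.

No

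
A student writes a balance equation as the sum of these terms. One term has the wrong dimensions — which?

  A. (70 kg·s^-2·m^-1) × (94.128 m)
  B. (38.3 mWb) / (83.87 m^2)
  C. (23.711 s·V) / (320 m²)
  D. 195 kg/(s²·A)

Reduce each to base SI dimensions:
  A. [kg·m⁻¹·s⁻²] · [m] = kg·s⁻²
  B. [kg·m²·s⁻²·A⁻¹] / [m²] = kg·s⁻²·A⁻¹
  C. [kg·m²·s⁻²·A⁻¹] / [m²] = kg·s⁻²·A⁻¹
  D. kg·s⁻²·A⁻¹
All reduce to kg·s⁻²·A⁻¹ except A., which is kg·s⁻².

A.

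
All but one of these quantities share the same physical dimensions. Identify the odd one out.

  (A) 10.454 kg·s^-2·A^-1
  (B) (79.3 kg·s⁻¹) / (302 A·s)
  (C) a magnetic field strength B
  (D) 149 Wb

(D)

Work out the base dimensions of each:
  (A) kg·s⁻²·A⁻¹
  (B) [kg·s⁻¹] / [s·A] = kg·s⁻²·A⁻¹
  (C) [magnetic field strength B] = kg·s⁻²·A⁻¹
  (D) Wb = V·s = kg·m²·s⁻²·A⁻¹
All reduce to kg·s⁻²·A⁻¹ except (D), which is kg·m²·s⁻²·A⁻¹.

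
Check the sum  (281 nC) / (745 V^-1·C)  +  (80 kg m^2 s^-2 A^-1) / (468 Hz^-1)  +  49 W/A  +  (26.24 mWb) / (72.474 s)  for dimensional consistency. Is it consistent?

Yes

Reduce each to base SI dimensions:
  (281 nC) / (745 V^-1·C):  [s·A] / [kg⁻¹·m⁻²·s⁴·A²] = kg·m²·s⁻³·A⁻¹
  (80 kg m^2 s^-2 A^-1) / (468 Hz^-1):  [kg·m²·s⁻²·A⁻¹] / [s] = kg·m²·s⁻³·A⁻¹
  49 W/A:  W·A⁻¹ = J·s⁻¹·A⁻¹ = kg·m²·s⁻³·A⁻¹
  (26.24 mWb) / (72.474 s):  [kg·m²·s⁻²·A⁻¹] / [s] = kg·m²·s⁻³·A⁻¹
Every term reduces to kg·m²·s⁻³·A⁻¹.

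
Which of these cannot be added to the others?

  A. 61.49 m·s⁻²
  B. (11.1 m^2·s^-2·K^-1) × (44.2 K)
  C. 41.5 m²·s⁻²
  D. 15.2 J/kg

A.

Dimensions:
  A. m·s⁻²
  B. [m²·s⁻²·K⁻¹] · [K] = m²·s⁻²
  C. m²·s⁻²
  D. J·kg⁻¹ = N·m·kg⁻¹ = m²·s⁻²
All reduce to m²·s⁻² except A., which is m·s⁻².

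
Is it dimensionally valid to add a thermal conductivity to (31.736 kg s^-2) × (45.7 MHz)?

No

Expand each in SI base units:
  a thermal conductivity:  [thermal conductivity] = kg·m·s⁻³·K⁻¹
  (31.736 kg s^-2) × (45.7 MHz):  [kg·s⁻²] · [s⁻¹] = kg·s⁻³
kg·m·s⁻³·K⁻¹ ≠ kg·s⁻³, so they cannot be added.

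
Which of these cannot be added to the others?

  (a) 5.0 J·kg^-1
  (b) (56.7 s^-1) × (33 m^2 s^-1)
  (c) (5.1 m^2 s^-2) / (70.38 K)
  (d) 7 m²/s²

Reduce each to base SI dimensions:
  (a) J·kg⁻¹ = N·m·kg⁻¹ = m²·s⁻²
  (b) [s⁻¹] · [m²·s⁻¹] = m²·s⁻²
  (c) [m²·s⁻²] / [K] = m²·s⁻²·K⁻¹
  (d) m²·s⁻²
All reduce to m²·s⁻² except (c), which is m²·s⁻²·K⁻¹.

(c)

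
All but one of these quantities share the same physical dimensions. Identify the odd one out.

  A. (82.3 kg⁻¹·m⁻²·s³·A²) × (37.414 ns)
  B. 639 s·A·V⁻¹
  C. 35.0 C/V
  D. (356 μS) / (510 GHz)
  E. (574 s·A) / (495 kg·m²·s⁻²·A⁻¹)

Reduce each to base SI dimensions:
  A. [kg⁻¹·m⁻²·s³·A²] · [s] = kg⁻¹·m⁻²·s⁴·A²
  B. A·s·V⁻¹ = A·s·(J·C⁻¹)⁻¹ = kg⁻¹·m⁻²·s⁴·A²
  C. C·V⁻¹ = s·A·(J·C⁻¹)⁻¹ = kg⁻¹·m⁻²·s⁴·A²
  D. [kg⁻¹·m⁻²·s³·A²] / [s⁻¹] = kg⁻¹·m⁻²·s⁴·A²
  E. [s·A] / [kg·m²·s⁻²·A⁻¹] = kg⁻¹·m⁻²·s³·A²
All reduce to kg⁻¹·m⁻²·s⁴·A² except E., which is kg⁻¹·m⁻²·s³·A².

E.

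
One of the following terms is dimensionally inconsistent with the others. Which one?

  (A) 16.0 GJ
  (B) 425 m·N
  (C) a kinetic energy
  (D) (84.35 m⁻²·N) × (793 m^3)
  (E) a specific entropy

In SI base units:
  (A) J = N·m = kg·m²·s⁻²
  (B) N·m = kg·m·s⁻²·m = kg·m²·s⁻²
  (C) [kinetic energy] = kg·m²·s⁻²
  (D) [kg·m⁻¹·s⁻²] · [m³] = kg·m²·s⁻²
  (E) [specific entropy] = m²·s⁻²·K⁻¹
All reduce to kg·m²·s⁻² except (E), which is m²·s⁻²·K⁻¹.

(E)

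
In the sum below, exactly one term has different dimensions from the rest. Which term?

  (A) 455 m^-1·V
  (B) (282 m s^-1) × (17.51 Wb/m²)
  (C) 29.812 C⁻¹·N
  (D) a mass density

(D)

Work out the base dimensions of each:
  (A) V·m⁻¹ = J·C⁻¹·m⁻¹ = kg·m·s⁻³·A⁻¹
  (B) [m·s⁻¹] · [kg·s⁻²·A⁻¹] = kg·m·s⁻³·A⁻¹
  (C) N·C⁻¹ = kg·m·s⁻²·(s·A)⁻¹ = kg·m·s⁻³·A⁻¹
  (D) [mass density] = kg·m⁻³
All reduce to kg·m·s⁻³·A⁻¹ except (D), which is kg·m⁻³.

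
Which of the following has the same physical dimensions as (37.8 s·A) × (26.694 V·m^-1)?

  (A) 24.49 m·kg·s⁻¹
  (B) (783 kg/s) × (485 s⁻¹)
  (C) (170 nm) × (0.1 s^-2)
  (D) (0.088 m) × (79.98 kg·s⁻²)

(D)

Reference: [s·A] · [kg·m·s⁻³·A⁻¹] = kg·m·s⁻².
Each option:
  (A) kg·m·s⁻¹
  (B) [kg·s⁻¹] · [s⁻¹] = kg·s⁻²
  (C) [m] · [s⁻²] = m·s⁻²
  (D) [m] · [kg·s⁻²] = kg·m·s⁻²  ← same
Only (D) matches kg·m·s⁻².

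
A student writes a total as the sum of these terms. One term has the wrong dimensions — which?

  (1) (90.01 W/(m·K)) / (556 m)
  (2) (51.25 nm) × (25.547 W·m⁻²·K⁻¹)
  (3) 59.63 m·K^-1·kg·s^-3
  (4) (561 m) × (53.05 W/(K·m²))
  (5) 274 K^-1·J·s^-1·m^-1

Work out the base dimensions of each:
  (1) [kg·m·s⁻³·K⁻¹] / [m] = kg·s⁻³·K⁻¹
  (2) [m] · [kg·s⁻³·K⁻¹] = kg·m·s⁻³·K⁻¹
  (3) kg·m·s⁻³·K⁻¹
  (4) [m] · [kg·s⁻³·K⁻¹] = kg·m·s⁻³·K⁻¹
  (5) J·s⁻¹·m⁻¹·K⁻¹ = N·m·s⁻¹·m⁻¹·K⁻¹ = kg·m·s⁻³·K⁻¹
All reduce to kg·m·s⁻³·K⁻¹ except (1), which is kg·s⁻³·K⁻¹.

(1)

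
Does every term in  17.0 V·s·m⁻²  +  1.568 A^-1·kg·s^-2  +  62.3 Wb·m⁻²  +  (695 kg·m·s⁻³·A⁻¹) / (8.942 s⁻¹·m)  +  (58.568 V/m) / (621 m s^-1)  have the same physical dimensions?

Reduce each to base SI dimensions:
  17.0 V·s·m⁻²:  V·s·m⁻² = J·C⁻¹·s·m⁻² = kg·s⁻²·A⁻¹
  1.568 A^-1·kg·s^-2:  kg·s⁻²·A⁻¹
  62.3 Wb·m⁻²:  Wb·m⁻² = V·s·m⁻² = kg·s⁻²·A⁻¹
  (695 kg·m·s⁻³·A⁻¹) / (8.942 s⁻¹·m):  [kg·m·s⁻³·A⁻¹] / [m·s⁻¹] = kg·s⁻²·A⁻¹
  (58.568 V/m) / (621 m s^-1):  [kg·m·s⁻³·A⁻¹] / [m·s⁻¹] = kg·s⁻²·A⁻¹
Every term reduces to kg·s⁻²·A⁻¹.

Yes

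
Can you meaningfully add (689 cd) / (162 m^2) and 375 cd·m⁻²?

Yes

In SI base units:
  (689 cd) / (162 m^2):  [cd] / [m²] = m⁻²·cd
  375 cd·m⁻²:  cd·m⁻² = m⁻²·cd
Both are m⁻²·cd, so they have the same dimensions and can be added.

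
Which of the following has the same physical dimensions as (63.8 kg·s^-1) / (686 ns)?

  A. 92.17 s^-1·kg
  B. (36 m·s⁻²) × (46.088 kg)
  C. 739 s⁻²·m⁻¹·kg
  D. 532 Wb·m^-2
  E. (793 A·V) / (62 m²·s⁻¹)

E.

Reference: [kg·s⁻¹] / [s] = kg·s⁻².
Each option:
  A. kg·s⁻¹
  B. [m·s⁻²] · [kg] = kg·m·s⁻²
  C. kg·m⁻¹·s⁻²
  D. Wb·m⁻² = V·s·m⁻² = kg·s⁻²·A⁻¹
  E. [kg·m²·s⁻³] / [m²·s⁻¹] = kg·s⁻²  ← same
Only E. matches kg·s⁻².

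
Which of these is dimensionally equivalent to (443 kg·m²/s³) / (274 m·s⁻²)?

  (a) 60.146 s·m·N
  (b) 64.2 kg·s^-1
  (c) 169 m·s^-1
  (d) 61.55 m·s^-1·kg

Reference: [kg·m²·s⁻³] / [m·s⁻²] = kg·m·s⁻¹.
Each option:
  (a) N·m·s = kg·m·s⁻²·m·s = kg·m²·s⁻¹
  (b) kg·s⁻¹
  (c) m·s⁻¹
  (d) kg·m·s⁻¹  ← same
Only (d) matches kg·m·s⁻¹.

(d)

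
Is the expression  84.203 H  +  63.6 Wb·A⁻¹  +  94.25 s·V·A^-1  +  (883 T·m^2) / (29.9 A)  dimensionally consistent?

Yes

In SI base units:
  84.203 H:  H = V·s·A⁻¹ = kg·m²·s⁻²·A⁻²
  63.6 Wb·A⁻¹:  Wb·A⁻¹ = V·s·A⁻¹ = kg·m²·s⁻²·A⁻²
  94.25 s·V·A^-1:  V·s·A⁻¹ = J·C⁻¹·s·A⁻¹ = kg·m²·s⁻²·A⁻²
  (883 T·m^2) / (29.9 A):  [kg·m²·s⁻²·A⁻¹] / [A] = kg·m²·s⁻²·A⁻²
Every term reduces to kg·m²·s⁻²·A⁻².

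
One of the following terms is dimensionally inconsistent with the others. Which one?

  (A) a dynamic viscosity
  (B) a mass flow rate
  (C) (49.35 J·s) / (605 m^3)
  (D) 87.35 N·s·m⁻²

(B)

Expand each in SI base units:
  (A) [dynamic viscosity] = kg·m⁻¹·s⁻¹
  (B) [mass flow rate] = kg·s⁻¹
  (C) [kg·m²·s⁻¹] / [m³] = kg·m⁻¹·s⁻¹
  (D) N·s·m⁻² = kg·m·s⁻²·s·m⁻² = kg·m⁻¹·s⁻¹
All reduce to kg·m⁻¹·s⁻¹ except (B), which is kg·s⁻¹.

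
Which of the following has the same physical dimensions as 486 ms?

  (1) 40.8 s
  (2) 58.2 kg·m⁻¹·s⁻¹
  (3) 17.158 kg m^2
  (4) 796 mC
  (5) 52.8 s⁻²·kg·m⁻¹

(1)

Reference: s.
Each option:
  (1) s  ← same
  (2) kg·m⁻¹·s⁻¹
  (3) kg·m²
  (4) C = s·A
  (5) kg·m⁻¹·s⁻²
Only (1) matches s.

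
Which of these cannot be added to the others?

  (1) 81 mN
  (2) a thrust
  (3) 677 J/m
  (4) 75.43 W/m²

(4)

Dimensions:
  (1) N = kg·m·s⁻²
  (2) [thrust] = kg·m·s⁻²
  (3) J·m⁻¹ = N·m·m⁻¹ = kg·m·s⁻²
  (4) W·m⁻² = J·s⁻¹·m⁻² = kg·s⁻³
All reduce to kg·m·s⁻² except (4), which is kg·s⁻³.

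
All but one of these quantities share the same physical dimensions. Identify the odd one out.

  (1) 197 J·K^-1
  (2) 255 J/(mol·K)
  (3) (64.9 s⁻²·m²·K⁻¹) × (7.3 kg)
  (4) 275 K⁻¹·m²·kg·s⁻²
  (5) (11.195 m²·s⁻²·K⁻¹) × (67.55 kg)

(2)

Expand each in SI base units:
  (1) J·K⁻¹ = N·m·K⁻¹ = kg·m²·s⁻²·K⁻¹
  (2) J·mol⁻¹·K⁻¹ = N·m·mol⁻¹·K⁻¹ = kg·m²·s⁻²·K⁻¹·mol⁻¹
  (3) [m²·s⁻²·K⁻¹] · [kg] = kg·m²·s⁻²·K⁻¹
  (4) kg·m²·s⁻²·K⁻¹
  (5) [m²·s⁻²·K⁻¹] · [kg] = kg·m²·s⁻²·K⁻¹
All reduce to kg·m²·s⁻²·K⁻¹ except (2), which is kg·m²·s⁻²·K⁻¹·mol⁻¹.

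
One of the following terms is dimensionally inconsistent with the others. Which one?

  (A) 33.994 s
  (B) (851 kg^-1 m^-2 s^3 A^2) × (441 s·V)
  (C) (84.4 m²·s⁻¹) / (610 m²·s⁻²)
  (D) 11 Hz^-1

Reduce each to base SI dimensions:
  (A) s
  (B) [kg⁻¹·m⁻²·s³·A²] · [kg·m²·s⁻²·A⁻¹] = s·A
  (C) [m²·s⁻¹] / [m²·s⁻²] = s
  (D) Hz⁻¹ = (s⁻¹)⁻¹ = s
All reduce to s except (B), which is s·A.

(B)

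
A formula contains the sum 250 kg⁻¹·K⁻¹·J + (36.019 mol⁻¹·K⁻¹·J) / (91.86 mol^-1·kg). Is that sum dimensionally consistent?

Yes

Work out the base dimensions of each:
  250 kg⁻¹·K⁻¹·J:  J·kg⁻¹·K⁻¹ = N·m·kg⁻¹·K⁻¹ = m²·s⁻²·K⁻¹
  (36.019 mol⁻¹·K⁻¹·J) / (91.86 mol^-1·kg):  [kg·m²·s⁻²·K⁻¹·mol⁻¹] / [kg·mol⁻¹] = m²·s⁻²·K⁻¹
Both are m²·s⁻²·K⁻¹, so they have the same dimensions and can be added.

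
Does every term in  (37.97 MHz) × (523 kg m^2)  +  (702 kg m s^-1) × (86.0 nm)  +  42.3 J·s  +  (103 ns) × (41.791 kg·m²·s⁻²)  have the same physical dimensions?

Yes

Work out the base dimensions of each:
  (37.97 MHz) × (523 kg m^2):  [s⁻¹] · [kg·m²] = kg·m²·s⁻¹
  (702 kg m s^-1) × (86.0 nm):  [kg·m·s⁻¹] · [m] = kg·m²·s⁻¹
  42.3 J·s:  J·s = N·m·s = kg·m²·s⁻¹
  (103 ns) × (41.791 kg·m²·s⁻²):  [s] · [kg·m²·s⁻²] = kg·m²·s⁻¹
Every term reduces to kg·m²·s⁻¹.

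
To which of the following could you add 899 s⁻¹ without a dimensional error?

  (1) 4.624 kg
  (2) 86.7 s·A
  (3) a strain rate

(3)

Reference: s⁻¹.
Each option:
  (1) kg
  (2) A·s = s·A
  (3) [strain rate] = s⁻¹  ← same
Only (3) matches s⁻¹.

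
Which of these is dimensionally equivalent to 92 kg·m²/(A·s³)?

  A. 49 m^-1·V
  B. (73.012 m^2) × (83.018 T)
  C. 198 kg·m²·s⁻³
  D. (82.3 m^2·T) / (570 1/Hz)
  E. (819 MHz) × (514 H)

Reference: kg·m²·s⁻³·A⁻¹.
Each option:
  A. V·m⁻¹ = J·C⁻¹·m⁻¹ = kg·m·s⁻³·A⁻¹
  B. [m²] · [kg·s⁻²·A⁻¹] = kg·m²·s⁻²·A⁻¹
  C. kg·m²·s⁻³
  D. [kg·m²·s⁻²·A⁻¹] / [s] = kg·m²·s⁻³·A⁻¹  ← same
  E. [s⁻¹] · [kg·m²·s⁻²·A⁻²] = kg·m²·s⁻³·A⁻²
Only D. matches kg·m²·s⁻³·A⁻¹.

D.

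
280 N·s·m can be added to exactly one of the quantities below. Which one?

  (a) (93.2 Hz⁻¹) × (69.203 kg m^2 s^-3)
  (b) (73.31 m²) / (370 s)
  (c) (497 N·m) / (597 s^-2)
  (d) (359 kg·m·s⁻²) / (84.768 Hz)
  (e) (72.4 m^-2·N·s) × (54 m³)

Reference: N·m·s = kg·m·s⁻²·m·s = kg·m²·s⁻¹.
Each option:
  (a) [s] · [kg·m²·s⁻³] = kg·m²·s⁻²
  (b) [m²] / [s] = m²·s⁻¹
  (c) [kg·m²·s⁻²] / [s⁻²] = kg·m²
  (d) [kg·m·s⁻²] / [s⁻¹] = kg·m·s⁻¹
  (e) [kg·m⁻¹·s⁻¹] · [m³] = kg·m²·s⁻¹  ← same
Only (e) matches kg·m²·s⁻¹.

(e)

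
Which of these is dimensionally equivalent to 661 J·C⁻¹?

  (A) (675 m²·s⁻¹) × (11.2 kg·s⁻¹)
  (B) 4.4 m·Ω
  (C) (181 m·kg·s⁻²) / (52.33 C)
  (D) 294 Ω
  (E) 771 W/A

(E)

Reference: J·C⁻¹ = N·m·(s·A)⁻¹ = kg·m²·s⁻³·A⁻¹.
Each option:
  (A) [m²·s⁻¹] · [kg·s⁻¹] = kg·m²·s⁻²
  (B) Ω·m = V·A⁻¹·m = kg·m³·s⁻³·A⁻²
  (C) [kg·m·s⁻²] / [s·A] = kg·m·s⁻³·A⁻¹
  (D) Ω = V·A⁻¹ = kg·m²·s⁻³·A⁻²
  (E) W·A⁻¹ = J·s⁻¹·A⁻¹ = kg·m²·s⁻³·A⁻¹  ← same
Only (E) matches kg·m²·s⁻³·A⁻¹.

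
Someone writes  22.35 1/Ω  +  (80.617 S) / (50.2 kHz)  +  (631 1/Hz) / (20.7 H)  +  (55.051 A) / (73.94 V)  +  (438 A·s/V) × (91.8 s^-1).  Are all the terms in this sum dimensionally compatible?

No

Reduce each to base SI dimensions:
  22.35 1/Ω:  Ω⁻¹ = (V·A⁻¹)⁻¹ = kg⁻¹·m⁻²·s³·A²
  (80.617 S) / (50.2 kHz):  [kg⁻¹·m⁻²·s³·A²] / [s⁻¹] = kg⁻¹·m⁻²·s⁴·A²
  (631 1/Hz) / (20.7 H):  [s] / [kg·m²·s⁻²·A⁻²] = kg⁻¹·m⁻²·s³·A²
  (55.051 A) / (73.94 V):  [A] / [kg·m²·s⁻³·A⁻¹] = kg⁻¹·m⁻²·s³·A²
  (438 A·s/V) × (91.8 s^-1):  [kg⁻¹·m⁻²·s⁴·A²] · [s⁻¹] = kg⁻¹·m⁻²·s³·A²
The terms do not share a single dimension (kg⁻¹·m⁻²·s³·A² vs kg⁻¹·m⁻²·s⁴·A²).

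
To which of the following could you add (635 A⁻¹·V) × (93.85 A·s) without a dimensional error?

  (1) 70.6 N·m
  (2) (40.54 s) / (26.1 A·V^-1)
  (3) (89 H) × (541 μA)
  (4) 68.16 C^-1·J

Reference: [kg·m²·s⁻³·A⁻²] · [s·A] = kg·m²·s⁻²·A⁻¹.
Each option:
  (1) N·m = kg·m·s⁻²·m = kg·m²·s⁻²
  (2) [s] / [kg⁻¹·m⁻²·s³·A²] = kg·m²·s⁻²·A⁻²
  (3) [kg·m²·s⁻²·A⁻²] · [A] = kg·m²·s⁻²·A⁻¹  ← same
  (4) J·C⁻¹ = N·m·(s·A)⁻¹ = kg·m²·s⁻³·A⁻¹
Only (3) matches kg·m²·s⁻²·A⁻¹.

(3)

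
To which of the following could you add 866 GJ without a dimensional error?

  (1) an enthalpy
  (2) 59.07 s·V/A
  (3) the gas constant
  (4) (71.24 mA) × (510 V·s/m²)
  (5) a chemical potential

Reference: J = N·m = kg·m²·s⁻².
Each option:
  (1) [enthalpy] = kg·m²·s⁻²  ← same
  (2) V·s·A⁻¹ = J·C⁻¹·s·A⁻¹ = kg·m²·s⁻²·A⁻²
  (3) [gas constant] = kg·m²·s⁻²·K⁻¹·mol⁻¹
  (4) [A] · [kg·s⁻²·A⁻¹] = kg·s⁻²
  (5) [chemical potential] = kg·m²·s⁻²·mol⁻¹
Only (1) matches kg·m²·s⁻².

(1)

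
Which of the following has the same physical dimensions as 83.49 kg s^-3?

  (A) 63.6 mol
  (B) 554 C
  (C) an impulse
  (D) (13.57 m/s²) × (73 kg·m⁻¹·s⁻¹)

(D)

Reference: kg·s⁻³.
Each option:
  (A) mol
  (B) C = s·A
  (C) [impulse] = kg·m·s⁻¹
  (D) [m·s⁻²] · [kg·m⁻¹·s⁻¹] = kg·s⁻³  ← same
Only (D) matches kg·s⁻³.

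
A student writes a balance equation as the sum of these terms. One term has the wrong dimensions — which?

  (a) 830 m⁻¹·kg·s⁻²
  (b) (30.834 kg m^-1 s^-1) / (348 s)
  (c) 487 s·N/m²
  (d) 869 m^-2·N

Reduce each to base SI dimensions:
  (a) kg·m⁻¹·s⁻²
  (b) [kg·m⁻¹·s⁻¹] / [s] = kg·m⁻¹·s⁻²
  (c) N·s·m⁻² = kg·m·s⁻²·s·m⁻² = kg·m⁻¹·s⁻¹
  (d) N·m⁻² = kg·m·s⁻²·m⁻² = kg·m⁻¹·s⁻²
All reduce to kg·m⁻¹·s⁻² except (c), which is kg·m⁻¹·s⁻¹.

(c)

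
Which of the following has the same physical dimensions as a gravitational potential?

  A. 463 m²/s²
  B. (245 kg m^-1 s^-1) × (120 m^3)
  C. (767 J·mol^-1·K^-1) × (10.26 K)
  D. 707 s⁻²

Reference: [gravitational potential] = m²·s⁻².
Each option:
  A. m²·s⁻²  ← same
  B. [kg·m⁻¹·s⁻¹] · [m³] = kg·m²·s⁻¹
  C. [kg·m²·s⁻²·K⁻¹·mol⁻¹] · [K] = kg·m²·s⁻²·mol⁻¹
  D. s⁻²
Only A. matches m²·s⁻².

A.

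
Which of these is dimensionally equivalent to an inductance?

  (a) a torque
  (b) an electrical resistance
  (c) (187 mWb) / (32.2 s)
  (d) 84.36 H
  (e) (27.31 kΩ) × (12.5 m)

(d)

Reference: [inductance] = kg·m²·s⁻²·A⁻².
Each option:
  (a) [torque] = kg·m²·s⁻²
  (b) [electrical resistance] = kg·m²·s⁻³·A⁻²
  (c) [kg·m²·s⁻²·A⁻¹] / [s] = kg·m²·s⁻³·A⁻¹
  (d) H = V·s·A⁻¹ = kg·m²·s⁻²·A⁻²  ← same
  (e) [kg·m²·s⁻³·A⁻²] · [m] = kg·m³·s⁻³·A⁻²
Only (d) matches kg·m²·s⁻²·A⁻².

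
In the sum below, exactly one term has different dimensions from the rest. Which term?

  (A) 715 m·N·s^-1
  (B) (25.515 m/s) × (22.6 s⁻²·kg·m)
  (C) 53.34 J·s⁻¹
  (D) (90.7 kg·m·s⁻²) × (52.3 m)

(D)

Dimensions:
  (A) N·m·s⁻¹ = kg·m·s⁻²·m·s⁻¹ = kg·m²·s⁻³
  (B) [m·s⁻¹] · [kg·m·s⁻²] = kg·m²·s⁻³
  (C) J·s⁻¹ = N·m·s⁻¹ = kg·m²·s⁻³
  (D) [kg·m·s⁻²] · [m] = kg·m²·s⁻²
All reduce to kg·m²·s⁻³ except (D), which is kg·m²·s⁻².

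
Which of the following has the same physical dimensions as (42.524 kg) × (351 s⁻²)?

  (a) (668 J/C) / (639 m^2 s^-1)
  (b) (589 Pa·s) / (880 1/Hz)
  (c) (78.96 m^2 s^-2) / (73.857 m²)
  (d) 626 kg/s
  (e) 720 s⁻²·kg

(e)

Reference: [kg] · [s⁻²] = kg·s⁻².
Each option:
  (a) [kg·m²·s⁻³·A⁻¹] / [m²·s⁻¹] = kg·s⁻²·A⁻¹
  (b) [kg·m⁻¹·s⁻¹] / [s] = kg·m⁻¹·s⁻²
  (c) [m²·s⁻²] / [m²] = s⁻²
  (d) kg·s⁻¹
  (e) kg·s⁻²  ← same
Only (e) matches kg·s⁻².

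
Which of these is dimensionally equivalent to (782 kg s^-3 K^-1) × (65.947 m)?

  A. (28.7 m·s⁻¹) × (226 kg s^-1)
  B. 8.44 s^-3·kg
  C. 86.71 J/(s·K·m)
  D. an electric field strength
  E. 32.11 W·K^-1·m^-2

Reference: [kg·s⁻³·K⁻¹] · [m] = kg·m·s⁻³·K⁻¹.
Each option:
  A. [m·s⁻¹] · [kg·s⁻¹] = kg·m·s⁻²
  B. kg·s⁻³
  C. J·s⁻¹·m⁻¹·K⁻¹ = N·m·s⁻¹·m⁻¹·K⁻¹ = kg·m·s⁻³·K⁻¹  ← same
  D. [electric field strength] = kg·m·s⁻³·A⁻¹
  E. W·m⁻²·K⁻¹ = J·s⁻¹·m⁻²·K⁻¹ = kg·s⁻³·K⁻¹
Only C. matches kg·m·s⁻³·K⁻¹.

C.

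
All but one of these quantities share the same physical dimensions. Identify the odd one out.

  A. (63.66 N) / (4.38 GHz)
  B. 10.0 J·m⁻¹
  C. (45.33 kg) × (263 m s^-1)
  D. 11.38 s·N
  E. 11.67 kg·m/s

B.

Work out the base dimensions of each:
  A. [kg·m·s⁻²] / [s⁻¹] = kg·m·s⁻¹
  B. J·m⁻¹ = N·m·m⁻¹ = kg·m·s⁻²
  C. [kg] · [m·s⁻¹] = kg·m·s⁻¹
  D. N·s = kg·m·s⁻²·s = kg·m·s⁻¹
  E. kg·m·s⁻¹
All reduce to kg·m·s⁻¹ except B., which is kg·m·s⁻².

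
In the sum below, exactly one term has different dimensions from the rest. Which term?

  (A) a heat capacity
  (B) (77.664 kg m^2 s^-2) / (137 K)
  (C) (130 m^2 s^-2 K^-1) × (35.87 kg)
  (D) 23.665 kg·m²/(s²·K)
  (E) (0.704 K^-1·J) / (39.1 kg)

In SI base units:
  (A) [heat capacity] = kg·m²·s⁻²·K⁻¹
  (B) [kg·m²·s⁻²] / [K] = kg·m²·s⁻²·K⁻¹
  (C) [m²·s⁻²·K⁻¹] · [kg] = kg·m²·s⁻²·K⁻¹
  (D) kg·m²·s⁻²·K⁻¹
  (E) [kg·m²·s⁻²·K⁻¹] / [kg] = m²·s⁻²·K⁻¹
All reduce to kg·m²·s⁻²·K⁻¹ except (E), which is m²·s⁻²·K⁻¹.

(E)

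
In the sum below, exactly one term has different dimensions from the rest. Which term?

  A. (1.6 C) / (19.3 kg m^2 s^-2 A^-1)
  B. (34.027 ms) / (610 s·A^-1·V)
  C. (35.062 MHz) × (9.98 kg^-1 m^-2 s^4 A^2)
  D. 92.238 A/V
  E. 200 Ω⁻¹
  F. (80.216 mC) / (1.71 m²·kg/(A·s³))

F.

Work out the base dimensions of each:
  A. [s·A] / [kg·m²·s⁻²·A⁻¹] = kg⁻¹·m⁻²·s³·A²
  B. [s] / [kg·m²·s⁻²·A⁻²] = kg⁻¹·m⁻²·s³·A²
  C. [s⁻¹] · [kg⁻¹·m⁻²·s⁴·A²] = kg⁻¹·m⁻²·s³·A²
  D. A·V⁻¹ = A·(J·C⁻¹)⁻¹ = kg⁻¹·m⁻²·s³·A²
  E. Ω⁻¹ = (V·A⁻¹)⁻¹ = kg⁻¹·m⁻²·s³·A²
  F. [s·A] / [kg·m²·s⁻³·A⁻¹] = kg⁻¹·m⁻²·s⁴·A²
All reduce to kg⁻¹·m⁻²·s³·A² except F., which is kg⁻¹·m⁻²·s⁴·A².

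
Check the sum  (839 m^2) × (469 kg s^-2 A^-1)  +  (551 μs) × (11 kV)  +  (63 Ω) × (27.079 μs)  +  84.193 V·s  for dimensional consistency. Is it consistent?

Expand each in SI base units:
  (839 m^2) × (469 kg s^-2 A^-1):  [m²] · [kg·s⁻²·A⁻¹] = kg·m²·s⁻²·A⁻¹
  (551 μs) × (11 kV):  [s] · [kg·m²·s⁻³·A⁻¹] = kg·m²·s⁻²·A⁻¹
  (63 Ω) × (27.079 μs):  [kg·m²·s⁻³·A⁻²] · [s] = kg·m²·s⁻²·A⁻²
  84.193 V·s:  V·s = J·C⁻¹·s = kg·m²·s⁻²·A⁻¹
The terms do not share a single dimension (kg·m²·s⁻²·A⁻² vs kg·m²·s⁻²·A⁻¹).

No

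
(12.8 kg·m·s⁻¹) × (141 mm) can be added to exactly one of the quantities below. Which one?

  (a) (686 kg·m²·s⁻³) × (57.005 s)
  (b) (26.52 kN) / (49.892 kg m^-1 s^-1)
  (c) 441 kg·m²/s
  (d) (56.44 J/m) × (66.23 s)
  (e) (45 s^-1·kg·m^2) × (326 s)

(c)

Reference: [kg·m·s⁻¹] · [m] = kg·m²·s⁻¹.
Each option:
  (a) [kg·m²·s⁻³] · [s] = kg·m²·s⁻²
  (b) [kg·m·s⁻²] / [kg·m⁻¹·s⁻¹] = m²·s⁻¹
  (c) kg·m²·s⁻¹  ← same
  (d) [kg·m·s⁻²] · [s] = kg·m·s⁻¹
  (e) [kg·m²·s⁻¹] · [s] = kg·m²
Only (c) matches kg·m²·s⁻¹.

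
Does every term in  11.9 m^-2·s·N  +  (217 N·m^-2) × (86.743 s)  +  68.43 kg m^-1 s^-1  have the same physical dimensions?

Work out the base dimensions of each:
  11.9 m^-2·s·N:  N·s·m⁻² = kg·m·s⁻²·s·m⁻² = kg·m⁻¹·s⁻¹
  (217 N·m^-2) × (86.743 s):  [kg·m⁻¹·s⁻²] · [s] = kg·m⁻¹·s⁻¹
  68.43 kg m^-1 s^-1:  kg·m⁻¹·s⁻¹
Every term reduces to kg·m⁻¹·s⁻¹.

Yes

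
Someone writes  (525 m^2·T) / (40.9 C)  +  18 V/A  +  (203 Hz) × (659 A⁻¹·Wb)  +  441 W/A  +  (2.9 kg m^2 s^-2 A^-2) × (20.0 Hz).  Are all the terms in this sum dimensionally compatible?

Work out the base dimensions of each:
  (525 m^2·T) / (40.9 C):  [kg·m²·s⁻²·A⁻¹] / [s·A] = kg·m²·s⁻³·A⁻²
  18 V/A:  V·A⁻¹ = J·C⁻¹·A⁻¹ = kg·m²·s⁻³·A⁻²
  (203 Hz) × (659 A⁻¹·Wb):  [s⁻¹] · [kg·m²·s⁻²·A⁻²] = kg·m²·s⁻³·A⁻²
  441 W/A:  W·A⁻¹ = J·s⁻¹·A⁻¹ = kg·m²·s⁻³·A⁻¹
  (2.9 kg m^2 s^-2 A^-2) × (20.0 Hz):  [kg·m²·s⁻²·A⁻²] · [s⁻¹] = kg·m²·s⁻³·A⁻²
The terms do not share a single dimension (kg·m²·s⁻³·A⁻² vs kg·m²·s⁻³·A⁻¹).

No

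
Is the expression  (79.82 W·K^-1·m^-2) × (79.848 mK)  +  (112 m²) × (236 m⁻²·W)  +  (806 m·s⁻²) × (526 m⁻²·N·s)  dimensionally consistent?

No

In SI base units:
  (79.82 W·K^-1·m^-2) × (79.848 mK):  [kg·s⁻³·K⁻¹] · [K] = kg·s⁻³
  (112 m²) × (236 m⁻²·W):  [m²] · [kg·s⁻³] = kg·m²·s⁻³
  (806 m·s⁻²) × (526 m⁻²·N·s):  [m·s⁻²] · [kg·m⁻¹·s⁻¹] = kg·s⁻³
The terms do not share a single dimension (kg·m²·s⁻³ vs kg·s⁻³).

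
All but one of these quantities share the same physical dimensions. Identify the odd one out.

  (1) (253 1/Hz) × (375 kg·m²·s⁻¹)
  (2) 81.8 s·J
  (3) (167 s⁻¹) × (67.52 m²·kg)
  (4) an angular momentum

(1)

In SI base units:
  (1) [s] · [kg·m²·s⁻¹] = kg·m²
  (2) J·s = N·m·s = kg·m²·s⁻¹
  (3) [s⁻¹] · [kg·m²] = kg·m²·s⁻¹
  (4) [angular momentum] = kg·m²·s⁻¹
All reduce to kg·m²·s⁻¹ except (1), which is kg·m².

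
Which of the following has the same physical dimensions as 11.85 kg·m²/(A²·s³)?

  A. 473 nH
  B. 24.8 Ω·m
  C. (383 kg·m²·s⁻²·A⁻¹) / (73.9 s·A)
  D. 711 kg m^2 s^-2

C.

Reference: kg·m²·s⁻³·A⁻².
Each option:
  A. H = V·s·A⁻¹ = kg·m²·s⁻²·A⁻²
  B. Ω·m = V·A⁻¹·m = kg·m³·s⁻³·A⁻²
  C. [kg·m²·s⁻²·A⁻¹] / [s·A] = kg·m²·s⁻³·A⁻²  ← same
  D. kg·m²·s⁻²
Only C. matches kg·m²·s⁻³·A⁻².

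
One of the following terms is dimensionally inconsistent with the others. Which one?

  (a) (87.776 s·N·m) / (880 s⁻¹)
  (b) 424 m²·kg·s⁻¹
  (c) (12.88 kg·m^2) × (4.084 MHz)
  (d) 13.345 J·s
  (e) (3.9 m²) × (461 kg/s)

(a)

Reduce each to base SI dimensions:
  (a) [kg·m²·s⁻¹] / [s⁻¹] = kg·m²
  (b) kg·m²·s⁻¹
  (c) [kg·m²] · [s⁻¹] = kg·m²·s⁻¹
  (d) J·s = N·m·s = kg·m²·s⁻¹
  (e) [m²] · [kg·s⁻¹] = kg·m²·s⁻¹
All reduce to kg·m²·s⁻¹ except (a), which is kg·m².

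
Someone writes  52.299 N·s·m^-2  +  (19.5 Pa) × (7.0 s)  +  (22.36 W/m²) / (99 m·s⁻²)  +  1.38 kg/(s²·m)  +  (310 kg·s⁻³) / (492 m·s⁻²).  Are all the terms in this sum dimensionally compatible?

No

Reduce each to base SI dimensions:
  52.299 N·s·m^-2:  N·s·m⁻² = kg·m·s⁻²·s·m⁻² = kg·m⁻¹·s⁻¹
  (19.5 Pa) × (7.0 s):  [kg·m⁻¹·s⁻²] · [s] = kg·m⁻¹·s⁻¹
  (22.36 W/m²) / (99 m·s⁻²):  [kg·s⁻³] / [m·s⁻²] = kg·m⁻¹·s⁻¹
  1.38 kg/(s²·m):  kg·m⁻¹·s⁻²
  (310 kg·s⁻³) / (492 m·s⁻²):  [kg·s⁻³] / [m·s⁻²] = kg·m⁻¹·s⁻¹
The terms do not share a single dimension (kg·m⁻¹·s⁻² vs kg·m⁻¹·s⁻¹).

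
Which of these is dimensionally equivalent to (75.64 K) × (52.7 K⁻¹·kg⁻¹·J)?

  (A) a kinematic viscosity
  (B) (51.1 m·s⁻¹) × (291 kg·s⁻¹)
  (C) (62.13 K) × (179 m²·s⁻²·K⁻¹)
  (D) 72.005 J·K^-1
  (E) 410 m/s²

(C)

Reference: [K] · [m²·s⁻²·K⁻¹] = m²·s⁻².
Each option:
  (A) [kinematic viscosity] = m²·s⁻¹
  (B) [m·s⁻¹] · [kg·s⁻¹] = kg·m·s⁻²
  (C) [K] · [m²·s⁻²·K⁻¹] = m²·s⁻²  ← same
  (D) J·K⁻¹ = N·m·K⁻¹ = kg·m²·s⁻²·K⁻¹
  (E) m·s⁻²
Only (C) matches m²·s⁻².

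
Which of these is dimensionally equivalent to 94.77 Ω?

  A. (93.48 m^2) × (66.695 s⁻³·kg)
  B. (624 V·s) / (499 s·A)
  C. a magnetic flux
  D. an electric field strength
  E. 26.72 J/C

B.

Reference: Ω = V·A⁻¹ = kg·m²·s⁻³·A⁻².
Each option:
  A. [m²] · [kg·s⁻³] = kg·m²·s⁻³
  B. [kg·m²·s⁻²·A⁻¹] / [s·A] = kg·m²·s⁻³·A⁻²  ← same
  C. [magnetic flux] = kg·m²·s⁻²·A⁻¹
  D. [electric field strength] = kg·m·s⁻³·A⁻¹
  E. J·C⁻¹ = N·m·(s·A)⁻¹ = kg·m²·s⁻³·A⁻¹
Only B. matches kg·m²·s⁻³·A⁻².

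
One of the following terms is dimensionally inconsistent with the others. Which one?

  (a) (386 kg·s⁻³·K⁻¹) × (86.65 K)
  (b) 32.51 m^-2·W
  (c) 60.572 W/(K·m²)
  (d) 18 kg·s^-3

(c)

Dimensions:
  (a) [kg·s⁻³·K⁻¹] · [K] = kg·s⁻³
  (b) W·m⁻² = J·s⁻¹·m⁻² = kg·s⁻³
  (c) W·m⁻²·K⁻¹ = J·s⁻¹·m⁻²·K⁻¹ = kg·s⁻³·K⁻¹
  (d) kg·s⁻³
All reduce to kg·s⁻³ except (c), which is kg·s⁻³·K⁻¹.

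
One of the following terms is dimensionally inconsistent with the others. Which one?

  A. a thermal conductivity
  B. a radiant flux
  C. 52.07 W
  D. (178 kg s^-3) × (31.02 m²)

A.

In SI base units:
  A. [thermal conductivity] = kg·m·s⁻³·K⁻¹
  B. [radiant flux] = kg·m²·s⁻³
  C. W = J·s⁻¹ = kg·m²·s⁻³
  D. [kg·s⁻³] · [m²] = kg·m²·s⁻³
All reduce to kg·m²·s⁻³ except A., which is kg·m·s⁻³·K⁻¹.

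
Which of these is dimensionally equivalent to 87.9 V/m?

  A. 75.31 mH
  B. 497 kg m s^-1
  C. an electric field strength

Reference: V·m⁻¹ = J·C⁻¹·m⁻¹ = kg·m·s⁻³·A⁻¹.
Each option:
  A. H = V·s·A⁻¹ = kg·m²·s⁻²·A⁻²
  B. kg·m·s⁻¹
  C. [electric field strength] = kg·m·s⁻³·A⁻¹  ← same
Only C. matches kg·m·s⁻³·A⁻¹.

C.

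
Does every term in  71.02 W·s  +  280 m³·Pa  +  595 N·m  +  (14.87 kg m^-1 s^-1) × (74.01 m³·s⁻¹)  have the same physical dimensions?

Yes

Dimensions:
  71.02 W·s:  W·s = J·s⁻¹·s = kg·m²·s⁻²
  280 m³·Pa:  Pa·m³ = N·m⁻²·m³ = kg·m²·s⁻²
  595 N·m:  N·m = kg·m·s⁻²·m = kg·m²·s⁻²
  (14.87 kg m^-1 s^-1) × (74.01 m³·s⁻¹):  [kg·m⁻¹·s⁻¹] · [m³·s⁻¹] = kg·m²·s⁻²
Every term reduces to kg·m²·s⁻².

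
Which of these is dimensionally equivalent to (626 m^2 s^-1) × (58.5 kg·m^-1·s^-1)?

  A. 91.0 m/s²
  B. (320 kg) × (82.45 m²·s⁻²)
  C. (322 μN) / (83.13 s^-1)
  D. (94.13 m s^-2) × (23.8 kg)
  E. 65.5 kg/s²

Reference: [m²·s⁻¹] · [kg·m⁻¹·s⁻¹] = kg·m·s⁻².
Each option:
  A. m·s⁻²
  B. [kg] · [m²·s⁻²] = kg·m²·s⁻²
  C. [kg·m·s⁻²] / [s⁻¹] = kg·m·s⁻¹
  D. [m·s⁻²] · [kg] = kg·m·s⁻²  ← same
  E. kg·s⁻²
Only D. matches kg·m·s⁻².

D.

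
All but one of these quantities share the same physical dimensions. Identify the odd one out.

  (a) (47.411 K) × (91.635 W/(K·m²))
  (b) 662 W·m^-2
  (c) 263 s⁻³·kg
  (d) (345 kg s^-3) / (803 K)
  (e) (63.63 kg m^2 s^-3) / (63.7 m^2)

(d)

Expand each in SI base units:
  (a) [K] · [kg·s⁻³·K⁻¹] = kg·s⁻³
  (b) W·m⁻² = J·s⁻¹·m⁻² = kg·s⁻³
  (c) kg·s⁻³
  (d) [kg·s⁻³] / [K] = kg·s⁻³·K⁻¹
  (e) [kg·m²·s⁻³] / [m²] = kg·s⁻³
All reduce to kg·s⁻³ except (d), which is kg·s⁻³·K⁻¹.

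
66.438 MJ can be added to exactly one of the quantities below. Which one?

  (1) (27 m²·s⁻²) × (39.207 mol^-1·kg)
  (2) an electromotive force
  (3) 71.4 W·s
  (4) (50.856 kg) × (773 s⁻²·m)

(3)

Reference: J = N·m = kg·m²·s⁻².
Each option:
  (1) [m²·s⁻²] · [kg·mol⁻¹] = kg·m²·s⁻²·mol⁻¹
  (2) [electromotive force] = kg·m²·s⁻³·A⁻¹
  (3) W·s = J·s⁻¹·s = kg·m²·s⁻²  ← same
  (4) [kg] · [m·s⁻²] = kg·m·s⁻²
Only (3) matches kg·m²·s⁻².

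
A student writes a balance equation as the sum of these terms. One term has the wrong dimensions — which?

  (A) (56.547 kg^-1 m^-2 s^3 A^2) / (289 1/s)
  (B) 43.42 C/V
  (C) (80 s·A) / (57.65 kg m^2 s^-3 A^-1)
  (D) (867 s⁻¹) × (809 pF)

Work out the base dimensions of each:
  (A) [kg⁻¹·m⁻²·s³·A²] / [s⁻¹] = kg⁻¹·m⁻²·s⁴·A²
  (B) C·V⁻¹ = s·A·(J·C⁻¹)⁻¹ = kg⁻¹·m⁻²·s⁴·A²
  (C) [s·A] / [kg·m²·s⁻³·A⁻¹] = kg⁻¹·m⁻²·s⁴·A²
  (D) [s⁻¹] · [kg⁻¹·m⁻²·s⁴·A²] = kg⁻¹·m⁻²·s³·A²
All reduce to kg⁻¹·m⁻²·s⁴·A² except (D), which is kg⁻¹·m⁻²·s³·A².

(D)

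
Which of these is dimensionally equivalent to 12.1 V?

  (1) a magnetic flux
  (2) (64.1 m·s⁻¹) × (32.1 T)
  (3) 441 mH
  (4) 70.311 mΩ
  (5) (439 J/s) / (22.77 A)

(5)

Reference: V = J·C⁻¹ = kg·m²·s⁻³·A⁻¹.
Each option:
  (1) [magnetic flux] = kg·m²·s⁻²·A⁻¹
  (2) [m·s⁻¹] · [kg·s⁻²·A⁻¹] = kg·m·s⁻³·A⁻¹
  (3) H = V·s·A⁻¹ = kg·m²·s⁻²·A⁻²
  (4) Ω = V·A⁻¹ = kg·m²·s⁻³·A⁻²
  (5) [kg·m²·s⁻³] / [A] = kg·m²·s⁻³·A⁻¹  ← same
Only (5) matches kg·m²·s⁻³·A⁻¹.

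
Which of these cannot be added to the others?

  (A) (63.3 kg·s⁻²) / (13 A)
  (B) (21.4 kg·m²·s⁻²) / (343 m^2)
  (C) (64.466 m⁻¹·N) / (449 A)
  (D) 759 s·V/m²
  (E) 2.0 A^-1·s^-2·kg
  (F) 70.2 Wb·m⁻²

(B)

Dimensions:
  (A) [kg·s⁻²] / [A] = kg·s⁻²·A⁻¹
  (B) [kg·m²·s⁻²] / [m²] = kg·s⁻²
  (C) [kg·s⁻²] / [A] = kg·s⁻²·A⁻¹
  (D) V·s·m⁻² = J·C⁻¹·s·m⁻² = kg·s⁻²·A⁻¹
  (E) kg·s⁻²·A⁻¹
  (F) Wb·m⁻² = V·s·m⁻² = kg·s⁻²·A⁻¹
All reduce to kg·s⁻²·A⁻¹ except (B), which is kg·s⁻².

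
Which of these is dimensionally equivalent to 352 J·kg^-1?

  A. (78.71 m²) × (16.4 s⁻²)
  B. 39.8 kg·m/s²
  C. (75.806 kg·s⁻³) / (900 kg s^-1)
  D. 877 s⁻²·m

A.

Reference: J·kg⁻¹ = N·m·kg⁻¹ = m²·s⁻².
Each option:
  A. [m²] · [s⁻²] = m²·s⁻²  ← same
  B. kg·m·s⁻²
  C. [kg·s⁻³] / [kg·s⁻¹] = s⁻²
  D. m·s⁻²
Only A. matches m²·s⁻².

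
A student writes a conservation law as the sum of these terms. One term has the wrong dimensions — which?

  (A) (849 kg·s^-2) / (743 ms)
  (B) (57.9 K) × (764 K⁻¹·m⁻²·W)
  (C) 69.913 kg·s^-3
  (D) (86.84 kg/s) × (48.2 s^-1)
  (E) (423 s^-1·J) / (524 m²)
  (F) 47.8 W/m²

Expand each in SI base units:
  (A) [kg·s⁻²] / [s] = kg·s⁻³
  (B) [K] · [kg·s⁻³·K⁻¹] = kg·s⁻³
  (C) kg·s⁻³
  (D) [kg·s⁻¹] · [s⁻¹] = kg·s⁻²
  (E) [kg·m²·s⁻³] / [m²] = kg·s⁻³
  (F) W·m⁻² = J·s⁻¹·m⁻² = kg·s⁻³
All reduce to kg·s⁻³ except (D), which is kg·s⁻².

(D)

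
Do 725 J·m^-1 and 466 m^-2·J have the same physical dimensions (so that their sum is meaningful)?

No

Reduce each to base SI dimensions:
  725 J·m^-1:  J·m⁻¹ = N·m·m⁻¹ = kg·m·s⁻²
  466 m^-2·J:  J·m⁻² = N·m·m⁻² = kg·s⁻²
kg·m·s⁻² ≠ kg·s⁻², so they cannot be added.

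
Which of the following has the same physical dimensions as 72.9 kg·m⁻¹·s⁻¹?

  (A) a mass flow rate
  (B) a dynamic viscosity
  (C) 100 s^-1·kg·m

(B)

Reference: kg·m⁻¹·s⁻¹.
Each option:
  (A) [mass flow rate] = kg·s⁻¹
  (B) [dynamic viscosity] = kg·m⁻¹·s⁻¹  ← same
  (C) kg·m·s⁻¹
Only (B) matches kg·m⁻¹·s⁻¹.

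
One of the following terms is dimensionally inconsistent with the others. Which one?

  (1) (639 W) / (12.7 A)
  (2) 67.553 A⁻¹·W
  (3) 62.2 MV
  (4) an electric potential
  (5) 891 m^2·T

Expand each in SI base units:
  (1) [kg·m²·s⁻³] / [A] = kg·m²·s⁻³·A⁻¹
  (2) W·A⁻¹ = J·s⁻¹·A⁻¹ = kg·m²·s⁻³·A⁻¹
  (3) V = J·C⁻¹ = kg·m²·s⁻³·A⁻¹
  (4) [electric potential] = kg·m²·s⁻³·A⁻¹
  (5) T·m² = Wb·m⁻²·m² = kg·m²·s⁻²·A⁻¹
All reduce to kg·m²·s⁻³·A⁻¹ except (5), which is kg·m²·s⁻²·A⁻¹.

(5)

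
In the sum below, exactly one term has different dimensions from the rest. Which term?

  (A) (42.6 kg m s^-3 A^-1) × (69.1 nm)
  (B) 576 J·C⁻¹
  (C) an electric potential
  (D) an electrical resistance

(D)

Dimensions:
  (A) [kg·m·s⁻³·A⁻¹] · [m] = kg·m²·s⁻³·A⁻¹
  (B) J·C⁻¹ = N·m·(s·A)⁻¹ = kg·m²·s⁻³·A⁻¹
  (C) [electric potential] = kg·m²·s⁻³·A⁻¹
  (D) [electrical resistance] = kg·m²·s⁻³·A⁻²
All reduce to kg·m²·s⁻³·A⁻¹ except (D), which is kg·m²·s⁻³·A⁻².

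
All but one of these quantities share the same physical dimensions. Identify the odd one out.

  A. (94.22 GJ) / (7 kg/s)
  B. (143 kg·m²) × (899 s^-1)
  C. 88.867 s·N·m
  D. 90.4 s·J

Dimensions:
  A. [kg·m²·s⁻²] / [kg·s⁻¹] = m²·s⁻¹
  B. [kg·m²] · [s⁻¹] = kg·m²·s⁻¹
  C. N·m·s = kg·m·s⁻²·m·s = kg·m²·s⁻¹
  D. J·s = N·m·s = kg·m²·s⁻¹
All reduce to kg·m²·s⁻¹ except A., which is m²·s⁻¹.

A.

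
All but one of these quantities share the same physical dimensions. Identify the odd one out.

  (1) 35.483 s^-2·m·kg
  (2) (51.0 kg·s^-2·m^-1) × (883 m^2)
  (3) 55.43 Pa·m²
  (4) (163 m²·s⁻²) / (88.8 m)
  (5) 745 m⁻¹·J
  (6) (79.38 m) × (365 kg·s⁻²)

(4)

In SI base units:
  (1) kg·m·s⁻²
  (2) [kg·m⁻¹·s⁻²] · [m²] = kg·m·s⁻²
  (3) Pa·m² = N·m⁻²·m² = kg·m·s⁻²
  (4) [m²·s⁻²] / [m] = m·s⁻²
  (5) J·m⁻¹ = N·m·m⁻¹ = kg·m·s⁻²
  (6) [m] · [kg·s⁻²] = kg·m·s⁻²
All reduce to kg·m·s⁻² except (4), which is m·s⁻².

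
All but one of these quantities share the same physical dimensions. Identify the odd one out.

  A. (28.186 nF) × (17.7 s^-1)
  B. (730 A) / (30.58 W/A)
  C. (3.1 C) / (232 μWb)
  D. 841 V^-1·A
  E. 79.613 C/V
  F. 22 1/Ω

E.

Dimensions:
  A. [kg⁻¹·m⁻²·s⁴·A²] · [s⁻¹] = kg⁻¹·m⁻²·s³·A²
  B. [A] / [kg·m²·s⁻³·A⁻¹] = kg⁻¹·m⁻²·s³·A²
  C. [s·A] / [kg·m²·s⁻²·A⁻¹] = kg⁻¹·m⁻²·s³·A²
  D. A·V⁻¹ = A·(J·C⁻¹)⁻¹ = kg⁻¹·m⁻²·s³·A²
  E. C·V⁻¹ = s·A·(J·C⁻¹)⁻¹ = kg⁻¹·m⁻²·s⁴·A²
  F. Ω⁻¹ = (V·A⁻¹)⁻¹ = kg⁻¹·m⁻²·s³·A²
All reduce to kg⁻¹·m⁻²·s³·A² except E., which is kg⁻¹·m⁻²·s⁴·A².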